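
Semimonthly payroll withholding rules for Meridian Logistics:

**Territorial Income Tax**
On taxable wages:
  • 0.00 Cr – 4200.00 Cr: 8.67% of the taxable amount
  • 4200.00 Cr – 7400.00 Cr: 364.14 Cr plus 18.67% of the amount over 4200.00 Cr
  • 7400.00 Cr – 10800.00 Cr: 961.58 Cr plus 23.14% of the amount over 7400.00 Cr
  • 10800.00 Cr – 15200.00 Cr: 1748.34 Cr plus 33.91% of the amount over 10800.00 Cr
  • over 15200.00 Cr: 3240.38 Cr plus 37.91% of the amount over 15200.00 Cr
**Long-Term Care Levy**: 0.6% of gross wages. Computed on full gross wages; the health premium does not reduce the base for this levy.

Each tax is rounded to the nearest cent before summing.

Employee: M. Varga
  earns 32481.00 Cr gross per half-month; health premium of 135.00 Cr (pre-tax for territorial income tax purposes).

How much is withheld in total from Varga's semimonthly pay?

9935.32 Cr

Territorial Income Tax: taxable = 32481.00 Cr − 135.00 Cr = 32346.00 Cr
  3240.38 Cr + 37.91% × (32346.00 Cr − 15200.00 Cr) = 3240.38 Cr + 37.91% × 17146.00 Cr = 9740.43 Cr
Long-Term Care Levy: 0.6% × 32481.00 Cr = 194.89 Cr
Total: 9740.43 Cr + 194.89 Cr = 9935.32 Cr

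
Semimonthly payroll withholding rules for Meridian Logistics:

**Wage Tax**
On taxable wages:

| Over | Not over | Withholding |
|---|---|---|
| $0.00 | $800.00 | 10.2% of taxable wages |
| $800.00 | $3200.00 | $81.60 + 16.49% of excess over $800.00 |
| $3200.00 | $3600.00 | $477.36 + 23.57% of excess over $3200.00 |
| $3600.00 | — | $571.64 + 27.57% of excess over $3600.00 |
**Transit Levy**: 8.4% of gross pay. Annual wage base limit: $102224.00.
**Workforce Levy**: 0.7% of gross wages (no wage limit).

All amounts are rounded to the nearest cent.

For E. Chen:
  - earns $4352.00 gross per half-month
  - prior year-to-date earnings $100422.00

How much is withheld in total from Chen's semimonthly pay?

$960.80

Wage Tax: taxable = $4352.00
  $571.64 + 27.57% × ($4352.00 − $3600.00) = $571.64 + 27.57% × $752.00 = $778.97
Transit Levy: cap $102224.00 − YTD $100422.00 = $1802.00 subject; 8.4% × $1802.00 = $151.37
Workforce Levy: 0.7% × $4352.00 = $30.46
Total: $778.97 + $151.37 + $30.46 = $960.80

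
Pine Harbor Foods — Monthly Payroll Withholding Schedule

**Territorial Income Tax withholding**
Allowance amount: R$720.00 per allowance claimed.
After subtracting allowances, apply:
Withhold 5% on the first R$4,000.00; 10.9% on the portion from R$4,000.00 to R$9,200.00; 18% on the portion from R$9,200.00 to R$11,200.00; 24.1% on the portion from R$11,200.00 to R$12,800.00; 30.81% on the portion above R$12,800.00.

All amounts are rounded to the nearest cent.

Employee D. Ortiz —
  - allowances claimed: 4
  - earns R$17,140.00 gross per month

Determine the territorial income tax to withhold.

R$1,962.23

Territorial Income Tax: taxable = R$17,140.00 − 4×R$720.00 = R$14,260.00
  R$1,512.40 + 30.81% × (R$14,260.00 − R$12,800.00) = R$1,512.40 + 30.81% × R$1,460.00 = R$1,962.23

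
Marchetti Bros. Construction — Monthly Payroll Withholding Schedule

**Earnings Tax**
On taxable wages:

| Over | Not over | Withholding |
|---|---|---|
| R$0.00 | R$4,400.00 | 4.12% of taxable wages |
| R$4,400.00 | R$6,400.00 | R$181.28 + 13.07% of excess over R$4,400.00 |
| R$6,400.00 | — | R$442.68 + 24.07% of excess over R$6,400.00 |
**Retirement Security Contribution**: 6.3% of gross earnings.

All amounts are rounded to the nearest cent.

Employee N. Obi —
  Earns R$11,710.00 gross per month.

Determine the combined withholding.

Earnings Tax: taxable = R$11,710.00
  R$442.68 + 24.07% × (R$11,710.00 − R$6,400.00) = R$442.68 + 24.07% × R$5,310.00 = R$1,720.80
Retirement Security Contribution: 6.3% × R$11,710.00 = R$737.73
Total: R$1,720.80 + R$737.73 = R$2,458.53

R$2,458.53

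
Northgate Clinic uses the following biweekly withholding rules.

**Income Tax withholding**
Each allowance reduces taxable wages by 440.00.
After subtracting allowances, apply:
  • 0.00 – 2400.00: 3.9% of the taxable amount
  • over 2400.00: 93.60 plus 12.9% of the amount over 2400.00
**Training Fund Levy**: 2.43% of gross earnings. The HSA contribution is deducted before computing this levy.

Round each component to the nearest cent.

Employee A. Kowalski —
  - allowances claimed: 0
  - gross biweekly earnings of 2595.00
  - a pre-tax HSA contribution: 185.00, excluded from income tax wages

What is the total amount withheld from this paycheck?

153.45

Income Tax: taxable = 2595.00 − 185.00 = 2410.00
  93.60 + 12.9% × (2410.00 − 2400.00) = 93.60 + 12.9% × 10.00 = 94.89
Training Fund Levy: 2.43% × 2410.00 = 58.56
Total: 94.89 + 58.56 = 153.45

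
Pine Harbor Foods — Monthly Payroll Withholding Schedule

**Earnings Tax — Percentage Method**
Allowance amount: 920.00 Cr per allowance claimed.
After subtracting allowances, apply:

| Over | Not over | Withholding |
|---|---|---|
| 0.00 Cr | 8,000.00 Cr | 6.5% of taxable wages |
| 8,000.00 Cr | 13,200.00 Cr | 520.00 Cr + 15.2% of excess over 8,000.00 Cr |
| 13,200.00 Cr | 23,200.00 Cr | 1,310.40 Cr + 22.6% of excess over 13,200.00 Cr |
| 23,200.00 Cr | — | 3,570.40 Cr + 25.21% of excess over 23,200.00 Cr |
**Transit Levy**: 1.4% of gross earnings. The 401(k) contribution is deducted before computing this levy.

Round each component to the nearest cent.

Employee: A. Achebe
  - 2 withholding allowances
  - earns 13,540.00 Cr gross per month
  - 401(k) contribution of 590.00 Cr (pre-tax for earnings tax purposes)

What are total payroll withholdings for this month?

1,174.02 Cr

Earnings Tax: taxable = 13,540.00 Cr − 590.00 Cr − 2×920.00 Cr = 11,110.00 Cr
  520.00 Cr + 15.2% × (11,110.00 Cr − 8,000.00 Cr) = 520.00 Cr + 15.2% × 3,110.00 Cr = 992.72 Cr
Transit Levy: 1.4% × 12,950.00 Cr = 181.30 Cr
Total: 992.72 Cr + 181.30 Cr = 1,174.02 Cr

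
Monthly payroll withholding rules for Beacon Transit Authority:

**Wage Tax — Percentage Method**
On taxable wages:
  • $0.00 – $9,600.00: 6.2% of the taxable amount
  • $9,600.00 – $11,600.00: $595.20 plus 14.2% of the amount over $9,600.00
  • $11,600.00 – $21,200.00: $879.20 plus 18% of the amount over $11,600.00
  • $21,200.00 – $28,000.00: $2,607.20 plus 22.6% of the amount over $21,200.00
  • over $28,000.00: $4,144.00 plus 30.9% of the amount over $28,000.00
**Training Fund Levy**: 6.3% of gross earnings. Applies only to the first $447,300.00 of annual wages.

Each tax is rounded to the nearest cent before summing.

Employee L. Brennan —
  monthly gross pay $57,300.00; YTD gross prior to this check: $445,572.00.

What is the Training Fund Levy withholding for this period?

$108.86

Training Fund Levy: cap $447,300.00 − YTD $445,572.00 = $1,728.00 subject; 6.3% × $1,728.00 = $108.86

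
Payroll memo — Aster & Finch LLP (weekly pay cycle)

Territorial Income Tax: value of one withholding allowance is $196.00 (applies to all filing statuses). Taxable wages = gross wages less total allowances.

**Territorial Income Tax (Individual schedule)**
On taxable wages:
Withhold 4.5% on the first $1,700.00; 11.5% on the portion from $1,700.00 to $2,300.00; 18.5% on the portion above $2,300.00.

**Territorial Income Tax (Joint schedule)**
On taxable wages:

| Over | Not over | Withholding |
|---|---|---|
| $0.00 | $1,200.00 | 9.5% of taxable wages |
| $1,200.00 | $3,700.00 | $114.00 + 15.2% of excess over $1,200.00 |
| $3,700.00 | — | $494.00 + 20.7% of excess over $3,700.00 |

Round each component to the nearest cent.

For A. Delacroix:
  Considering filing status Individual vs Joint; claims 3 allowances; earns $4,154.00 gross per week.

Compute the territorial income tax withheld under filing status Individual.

Territorial Income Tax (Individual): taxable = $4,154.00 − 3×$196.00 = $3,566.00
  $145.50 + 18.5% × ($3,566.00 − $2,300.00) = $145.50 + 18.5% × $1,266.00 = $379.71

$379.71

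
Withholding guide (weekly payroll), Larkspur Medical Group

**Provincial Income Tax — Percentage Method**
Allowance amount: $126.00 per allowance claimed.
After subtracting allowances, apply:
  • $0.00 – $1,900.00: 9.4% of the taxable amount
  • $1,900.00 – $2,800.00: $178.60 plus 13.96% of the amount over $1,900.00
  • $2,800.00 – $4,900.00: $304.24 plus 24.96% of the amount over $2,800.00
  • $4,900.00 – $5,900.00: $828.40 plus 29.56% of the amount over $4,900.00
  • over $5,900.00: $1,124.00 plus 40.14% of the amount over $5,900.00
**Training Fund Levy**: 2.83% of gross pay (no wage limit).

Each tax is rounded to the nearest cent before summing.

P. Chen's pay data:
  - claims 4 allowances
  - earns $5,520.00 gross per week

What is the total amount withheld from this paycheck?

$1,018.91

Provincial Income Tax: taxable = $5,520.00 − 4×$126.00 = $5,016.00
  $828.40 + 29.56% × ($5,016.00 − $4,900.00) = $828.40 + 29.56% × $116.00 = $862.69
Training Fund Levy: 2.83% × $5,520.00 = $156.22
Total: $862.69 + $156.22 = $1,018.91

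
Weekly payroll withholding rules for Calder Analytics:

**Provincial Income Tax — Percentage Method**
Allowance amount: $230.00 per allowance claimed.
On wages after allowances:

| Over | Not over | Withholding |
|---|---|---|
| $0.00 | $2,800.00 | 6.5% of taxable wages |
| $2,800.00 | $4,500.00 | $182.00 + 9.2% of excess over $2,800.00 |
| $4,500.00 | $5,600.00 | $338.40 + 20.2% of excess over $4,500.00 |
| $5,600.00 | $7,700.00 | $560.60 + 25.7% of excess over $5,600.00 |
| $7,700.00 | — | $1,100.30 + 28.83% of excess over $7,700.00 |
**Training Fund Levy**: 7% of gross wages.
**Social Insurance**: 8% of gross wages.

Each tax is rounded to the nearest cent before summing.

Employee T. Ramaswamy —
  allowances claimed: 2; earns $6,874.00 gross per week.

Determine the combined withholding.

Provincial Income Tax: taxable = $6,874.00 − 2×$230.00 = $6,414.00
  $560.60 + 25.7% × ($6,414.00 − $5,600.00) = $560.60 + 25.7% × $814.00 = $769.80
Training Fund Levy: 7% × $6,874.00 = $481.18
Social Insurance: 8% × $6,874.00 = $549.92
Total: $769.80 + $481.18 + $549.92 = $1,800.90

$1,800.90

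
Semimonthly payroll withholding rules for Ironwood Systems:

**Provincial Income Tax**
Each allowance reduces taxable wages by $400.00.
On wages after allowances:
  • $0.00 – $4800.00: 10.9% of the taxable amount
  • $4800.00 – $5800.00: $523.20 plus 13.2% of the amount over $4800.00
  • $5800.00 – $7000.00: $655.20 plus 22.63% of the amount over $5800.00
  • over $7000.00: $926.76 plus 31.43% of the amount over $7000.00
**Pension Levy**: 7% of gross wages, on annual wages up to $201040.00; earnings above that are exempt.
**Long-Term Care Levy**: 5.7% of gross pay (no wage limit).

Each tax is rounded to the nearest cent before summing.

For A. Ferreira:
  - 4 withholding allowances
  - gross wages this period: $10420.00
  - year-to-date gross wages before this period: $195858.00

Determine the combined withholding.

$2455.47

Provincial Income Tax: taxable = $10420.00 − 4×$400.00 = $8820.00
  $926.76 + 31.43% × ($8820.00 − $7000.00) = $926.76 + 31.43% × $1820.00 = $1498.79
Pension Levy: cap $201040.00 − YTD $195858.00 = $5182.00 subject; 7% × $5182.00 = $362.74
Long-Term Care Levy: 5.7% × $10420.00 = $593.94
Total: $1498.79 + $362.74 + $593.94 = $2455.47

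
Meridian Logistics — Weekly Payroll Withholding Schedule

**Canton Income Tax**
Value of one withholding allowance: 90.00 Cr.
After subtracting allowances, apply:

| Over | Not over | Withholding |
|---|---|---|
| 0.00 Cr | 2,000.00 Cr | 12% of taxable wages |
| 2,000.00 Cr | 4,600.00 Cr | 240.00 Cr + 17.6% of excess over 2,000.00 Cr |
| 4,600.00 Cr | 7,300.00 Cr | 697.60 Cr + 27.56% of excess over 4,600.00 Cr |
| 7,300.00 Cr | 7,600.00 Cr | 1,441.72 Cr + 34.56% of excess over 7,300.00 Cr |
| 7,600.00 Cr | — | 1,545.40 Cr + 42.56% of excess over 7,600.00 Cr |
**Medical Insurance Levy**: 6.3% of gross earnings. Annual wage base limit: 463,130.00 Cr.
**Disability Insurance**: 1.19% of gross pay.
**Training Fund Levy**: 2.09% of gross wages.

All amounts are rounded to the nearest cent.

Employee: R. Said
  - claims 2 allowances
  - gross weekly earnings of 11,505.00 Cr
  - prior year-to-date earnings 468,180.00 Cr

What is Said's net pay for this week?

Canton Income Tax: taxable = 11,505.00 Cr − 2×90.00 Cr = 11,325.00 Cr
  1,545.40 Cr + 42.56% × (11,325.00 Cr − 7,600.00 Cr) = 1,545.40 Cr + 42.56% × 3,725.00 Cr = 3,130.76 Cr
Medical Insurance Levy: YTD 468,180.00 Cr ≥ cap 463,130.00 Cr → 0.00 Cr
Disability Insurance: 1.19% × 11,505.00 Cr = 136.91 Cr
Training Fund Levy: 2.09% × 11,505.00 Cr = 240.45 Cr
Total withheld: 3,130.76 Cr + 0.00 Cr + 136.91 Cr + 240.45 Cr = 3,508.12 Cr
Net pay: 11,505.00 Cr − 3,508.12 Cr = 7,996.88 Cr

7,996.88 Cr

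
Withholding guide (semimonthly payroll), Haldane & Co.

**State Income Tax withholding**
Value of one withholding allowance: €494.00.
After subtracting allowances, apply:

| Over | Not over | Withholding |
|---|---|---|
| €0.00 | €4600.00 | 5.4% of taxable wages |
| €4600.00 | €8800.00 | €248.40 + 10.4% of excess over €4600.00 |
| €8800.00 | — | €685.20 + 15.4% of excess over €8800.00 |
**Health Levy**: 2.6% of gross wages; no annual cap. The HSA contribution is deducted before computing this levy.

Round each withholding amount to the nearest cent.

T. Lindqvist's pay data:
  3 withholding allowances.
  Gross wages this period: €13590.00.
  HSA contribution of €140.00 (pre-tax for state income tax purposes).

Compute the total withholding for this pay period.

State Income Tax: taxable = €13590.00 − €140.00 − 3×€494.00 = €11968.00
  €685.20 + 15.4% × (€11968.00 − €8800.00) = €685.20 + 15.4% × €3168.00 = €1173.07
Health Levy: 2.6% × €13450.00 = €349.70
Total: €1173.07 + €349.70 = €1522.77

€1522.77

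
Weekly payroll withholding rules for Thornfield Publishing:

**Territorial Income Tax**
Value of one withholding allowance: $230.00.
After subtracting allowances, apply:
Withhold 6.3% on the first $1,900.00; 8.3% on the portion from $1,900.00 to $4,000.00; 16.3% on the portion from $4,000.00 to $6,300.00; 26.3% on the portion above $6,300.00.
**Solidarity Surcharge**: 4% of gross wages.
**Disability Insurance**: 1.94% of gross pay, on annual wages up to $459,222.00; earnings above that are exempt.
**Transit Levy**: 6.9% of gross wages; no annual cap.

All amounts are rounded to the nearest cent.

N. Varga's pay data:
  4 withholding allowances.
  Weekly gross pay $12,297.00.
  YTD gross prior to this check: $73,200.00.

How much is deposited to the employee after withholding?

Territorial Income Tax: taxable = $12,297.00 − 4×$230.00 = $11,377.00
  $668.90 + 26.3% × ($11,377.00 − $6,300.00) = $668.90 + 26.3% × $5,077.00 = $2,004.15
Solidarity Surcharge: 4% × $12,297.00 = $491.88
Disability Insurance: 1.94% × $12,297.00 = $238.56
Transit Levy: 6.9% × $12,297.00 = $848.49
Total withheld: $2,004.15 + $491.88 + $238.56 + $848.49 = $3,583.08
Net pay: $12,297.00 − $3,583.08 = $8,713.92

$8,713.92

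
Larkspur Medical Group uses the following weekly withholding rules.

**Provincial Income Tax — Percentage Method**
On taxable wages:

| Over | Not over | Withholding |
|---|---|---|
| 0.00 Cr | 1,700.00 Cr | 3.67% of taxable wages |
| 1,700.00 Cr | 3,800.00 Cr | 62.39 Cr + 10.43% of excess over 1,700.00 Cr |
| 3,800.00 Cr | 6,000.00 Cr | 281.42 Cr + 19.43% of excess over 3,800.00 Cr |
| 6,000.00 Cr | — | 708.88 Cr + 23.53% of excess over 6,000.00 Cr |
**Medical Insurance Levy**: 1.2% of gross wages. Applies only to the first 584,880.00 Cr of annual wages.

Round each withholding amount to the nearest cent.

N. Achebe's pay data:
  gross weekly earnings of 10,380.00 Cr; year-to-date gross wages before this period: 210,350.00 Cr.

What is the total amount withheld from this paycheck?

Provincial Income Tax: taxable = 10,380.00 Cr
  708.88 Cr + 23.53% × (10,380.00 Cr − 6,000.00 Cr) = 708.88 Cr + 23.53% × 4,380.00 Cr = 1,739.49 Cr
Medical Insurance Levy: 1.2% × 10,380.00 Cr = 124.56 Cr
Total: 1,739.49 Cr + 124.56 Cr = 1,864.05 Cr

1,864.05 Cr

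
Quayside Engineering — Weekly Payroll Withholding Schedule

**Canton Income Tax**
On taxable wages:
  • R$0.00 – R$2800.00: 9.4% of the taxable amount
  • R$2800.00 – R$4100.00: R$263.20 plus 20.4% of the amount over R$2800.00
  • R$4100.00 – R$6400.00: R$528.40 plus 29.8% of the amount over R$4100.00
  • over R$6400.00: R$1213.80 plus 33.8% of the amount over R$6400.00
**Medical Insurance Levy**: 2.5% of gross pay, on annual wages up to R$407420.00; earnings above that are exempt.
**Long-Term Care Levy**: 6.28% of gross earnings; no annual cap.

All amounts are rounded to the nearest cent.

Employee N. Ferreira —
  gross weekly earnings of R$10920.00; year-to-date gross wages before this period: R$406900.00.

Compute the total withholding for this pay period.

R$3440.34

Canton Income Tax: taxable = R$10920.00
  R$1213.80 + 33.8% × (R$10920.00 − R$6400.00) = R$1213.80 + 33.8% × R$4520.00 = R$2741.56
Medical Insurance Levy: cap R$407420.00 − YTD R$406900.00 = R$520.00 subject; 2.5% × R$520.00 = R$13.00
Long-Term Care Levy: 6.28% × R$10920.00 = R$685.78
Total: R$2741.56 + R$13.00 + R$685.78 = R$3440.34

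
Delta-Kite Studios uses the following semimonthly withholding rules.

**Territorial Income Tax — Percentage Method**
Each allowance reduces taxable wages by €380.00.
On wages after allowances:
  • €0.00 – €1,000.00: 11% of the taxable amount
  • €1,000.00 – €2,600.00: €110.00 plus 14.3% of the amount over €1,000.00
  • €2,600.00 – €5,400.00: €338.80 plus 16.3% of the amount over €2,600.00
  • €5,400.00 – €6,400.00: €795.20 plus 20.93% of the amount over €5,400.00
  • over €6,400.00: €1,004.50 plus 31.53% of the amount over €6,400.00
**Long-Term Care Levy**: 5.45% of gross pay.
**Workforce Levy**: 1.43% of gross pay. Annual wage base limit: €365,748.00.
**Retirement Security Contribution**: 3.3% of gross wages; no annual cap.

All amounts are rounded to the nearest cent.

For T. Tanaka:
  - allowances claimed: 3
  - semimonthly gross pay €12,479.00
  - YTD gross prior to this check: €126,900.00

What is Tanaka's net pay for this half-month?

Territorial Income Tax: taxable = €12,479.00 − 3×€380.00 = €11,339.00
  €1,004.50 + 31.53% × (€11,339.00 − €6,400.00) = €1,004.50 + 31.53% × €4,939.00 = €2,561.77
Long-Term Care Levy: 5.45% × €12,479.00 = €680.11
Workforce Levy: 1.43% × €12,479.00 = €178.45
Retirement Security Contribution: 3.3% × €12,479.00 = €411.81
Total withheld: €2,561.77 + €680.11 + €178.45 + €411.81 = €3,832.14
Net pay: €12,479.00 − €3,832.14 = €8,646.86

€8,646.86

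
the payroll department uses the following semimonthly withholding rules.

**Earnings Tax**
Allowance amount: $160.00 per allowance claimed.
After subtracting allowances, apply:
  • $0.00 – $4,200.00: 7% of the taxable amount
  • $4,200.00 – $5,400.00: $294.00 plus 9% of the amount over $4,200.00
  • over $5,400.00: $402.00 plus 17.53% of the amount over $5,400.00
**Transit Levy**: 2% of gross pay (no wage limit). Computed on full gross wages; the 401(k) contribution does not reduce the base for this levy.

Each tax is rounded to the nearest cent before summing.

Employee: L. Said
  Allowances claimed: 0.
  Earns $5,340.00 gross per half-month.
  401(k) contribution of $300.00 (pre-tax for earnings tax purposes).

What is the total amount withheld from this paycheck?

Earnings Tax: taxable = $5,340.00 − $300.00 = $5,040.00
  $294.00 + 9% × ($5,040.00 − $4,200.00) = $294.00 + 9% × $840.00 = $369.60
Transit Levy: 2% × $5,340.00 = $106.80
Total: $369.60 + $106.80 = $476.40

$476.40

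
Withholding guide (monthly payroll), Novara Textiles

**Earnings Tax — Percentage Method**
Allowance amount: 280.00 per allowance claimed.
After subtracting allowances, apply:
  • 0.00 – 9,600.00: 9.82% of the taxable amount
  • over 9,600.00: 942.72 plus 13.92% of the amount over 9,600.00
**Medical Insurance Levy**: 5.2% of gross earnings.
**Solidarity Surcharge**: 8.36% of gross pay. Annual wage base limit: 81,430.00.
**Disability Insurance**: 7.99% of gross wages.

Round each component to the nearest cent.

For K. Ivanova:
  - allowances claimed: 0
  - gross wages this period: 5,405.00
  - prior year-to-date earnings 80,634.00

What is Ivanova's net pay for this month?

4,094.76

Earnings Tax: taxable = 5,405.00
  9.82% × 5,405.00 = 530.77
Medical Insurance Levy: 5.2% × 5,405.00 = 281.06
Solidarity Surcharge: cap 81,430.00 − YTD 80,634.00 = 796.00 subject; 8.36% × 796.00 = 66.55
Disability Insurance: 7.99% × 5,405.00 = 431.86
Total withheld: 530.77 + 281.06 + 66.55 + 431.86 = 1,310.24
Net pay: 5,405.00 − 1,310.24 = 4,094.76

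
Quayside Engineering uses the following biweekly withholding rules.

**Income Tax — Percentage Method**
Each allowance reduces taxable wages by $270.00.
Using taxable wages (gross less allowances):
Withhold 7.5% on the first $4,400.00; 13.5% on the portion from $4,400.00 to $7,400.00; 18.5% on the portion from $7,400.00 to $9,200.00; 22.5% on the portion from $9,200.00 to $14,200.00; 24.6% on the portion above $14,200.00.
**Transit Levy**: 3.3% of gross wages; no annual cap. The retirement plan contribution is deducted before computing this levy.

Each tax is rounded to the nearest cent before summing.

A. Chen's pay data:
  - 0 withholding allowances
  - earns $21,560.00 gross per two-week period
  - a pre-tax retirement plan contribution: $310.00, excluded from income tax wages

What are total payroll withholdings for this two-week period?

$4,628.55

Income Tax: taxable = $21,560.00 − $310.00 = $21,250.00
  $2,193.00 + 24.6% × ($21,250.00 − $14,200.00) = $2,193.00 + 24.6% × $7,050.00 = $3,927.30
Transit Levy: 3.3% × $21,250.00 = $701.25
Total: $3,927.30 + $701.25 = $4,628.55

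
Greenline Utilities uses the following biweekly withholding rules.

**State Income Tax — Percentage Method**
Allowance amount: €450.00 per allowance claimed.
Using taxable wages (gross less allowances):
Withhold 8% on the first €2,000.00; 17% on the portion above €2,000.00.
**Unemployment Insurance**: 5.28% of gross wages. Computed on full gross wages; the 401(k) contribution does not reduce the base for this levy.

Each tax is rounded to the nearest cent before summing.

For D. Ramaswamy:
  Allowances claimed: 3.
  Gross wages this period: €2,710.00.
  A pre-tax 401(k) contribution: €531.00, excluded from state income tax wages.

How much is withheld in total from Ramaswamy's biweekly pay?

State Income Tax: taxable = €2,710.00 − €531.00 − 3×€450.00 = €829.00
  8% × €829.00 = €66.32
Unemployment Insurance: 5.28% × €2,710.00 = €143.09
Total: €66.32 + €143.09 = €209.41

€209.41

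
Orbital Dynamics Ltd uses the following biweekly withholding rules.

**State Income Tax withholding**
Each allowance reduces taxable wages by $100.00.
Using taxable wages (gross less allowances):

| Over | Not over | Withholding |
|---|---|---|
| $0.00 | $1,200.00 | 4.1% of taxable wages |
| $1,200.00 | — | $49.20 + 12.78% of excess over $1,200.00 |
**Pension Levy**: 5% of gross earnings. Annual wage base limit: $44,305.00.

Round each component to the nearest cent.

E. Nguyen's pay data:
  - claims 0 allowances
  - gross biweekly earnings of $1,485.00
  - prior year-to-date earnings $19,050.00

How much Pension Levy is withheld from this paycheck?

$74.25

Pension Levy: 5% × $1,485.00 = $74.25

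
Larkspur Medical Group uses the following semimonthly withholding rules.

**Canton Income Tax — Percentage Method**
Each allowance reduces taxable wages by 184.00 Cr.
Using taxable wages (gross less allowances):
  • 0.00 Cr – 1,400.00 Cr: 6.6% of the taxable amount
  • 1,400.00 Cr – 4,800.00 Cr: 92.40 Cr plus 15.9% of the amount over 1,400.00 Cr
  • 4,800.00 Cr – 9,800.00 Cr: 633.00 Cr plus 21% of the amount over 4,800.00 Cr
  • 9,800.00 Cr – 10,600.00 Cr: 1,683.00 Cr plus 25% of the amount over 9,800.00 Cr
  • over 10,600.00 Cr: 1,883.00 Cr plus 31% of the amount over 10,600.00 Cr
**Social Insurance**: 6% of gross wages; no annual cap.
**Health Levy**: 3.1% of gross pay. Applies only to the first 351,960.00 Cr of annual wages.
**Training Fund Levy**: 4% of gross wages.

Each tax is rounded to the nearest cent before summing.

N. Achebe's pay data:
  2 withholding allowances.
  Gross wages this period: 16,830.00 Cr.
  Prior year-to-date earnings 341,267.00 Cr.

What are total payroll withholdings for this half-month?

5,714.70 Cr

Canton Income Tax: taxable = 16,830.00 Cr − 2×184.00 Cr = 16,462.00 Cr
  1,883.00 Cr + 31% × (16,462.00 Cr − 10,600.00 Cr) = 1,883.00 Cr + 31% × 5,862.00 Cr = 3,700.22 Cr
Social Insurance: 6% × 16,830.00 Cr = 1,009.80 Cr
Health Levy: cap 351,960.00 Cr − YTD 341,267.00 Cr = 10,693.00 Cr subject; 3.1% × 10,693.00 Cr = 331.48 Cr
Training Fund Levy: 4% × 16,830.00 Cr = 673.20 Cr
Total: 3,700.22 Cr + 1,009.80 Cr + 331.48 Cr + 673.20 Cr = 5,714.70 Cr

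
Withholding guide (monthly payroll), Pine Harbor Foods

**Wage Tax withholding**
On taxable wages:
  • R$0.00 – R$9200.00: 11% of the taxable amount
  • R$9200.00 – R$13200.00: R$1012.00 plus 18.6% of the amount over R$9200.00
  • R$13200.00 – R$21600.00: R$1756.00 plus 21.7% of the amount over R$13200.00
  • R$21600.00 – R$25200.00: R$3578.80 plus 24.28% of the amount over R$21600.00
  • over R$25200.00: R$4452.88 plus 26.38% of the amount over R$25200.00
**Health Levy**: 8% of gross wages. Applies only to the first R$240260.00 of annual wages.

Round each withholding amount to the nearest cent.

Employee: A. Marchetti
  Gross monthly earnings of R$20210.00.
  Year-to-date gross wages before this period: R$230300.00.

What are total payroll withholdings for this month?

Wage Tax: taxable = R$20210.00
  R$1756.00 + 21.7% × (R$20210.00 − R$13200.00) = R$1756.00 + 21.7% × R$7010.00 = R$3277.17
Health Levy: cap R$240260.00 − YTD R$230300.00 = R$9960.00 subject; 8% × R$9960.00 = R$796.80
Total: R$3277.17 + R$796.80 = R$4073.97

R$4073.97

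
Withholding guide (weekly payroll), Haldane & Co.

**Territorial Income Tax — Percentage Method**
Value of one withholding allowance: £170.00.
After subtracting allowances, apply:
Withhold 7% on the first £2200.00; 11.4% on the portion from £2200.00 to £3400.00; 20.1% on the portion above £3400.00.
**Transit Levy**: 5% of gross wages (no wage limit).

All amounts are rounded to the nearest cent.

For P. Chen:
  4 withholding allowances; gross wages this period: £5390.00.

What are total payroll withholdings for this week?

£823.61

Territorial Income Tax: taxable = £5390.00 − 4×£170.00 = £4710.00
  £290.80 + 20.1% × (£4710.00 − £3400.00) = £290.80 + 20.1% × £1310.00 = £554.11
Transit Levy: 5% × £5390.00 = £269.50
Total: £554.11 + £269.50 = £823.61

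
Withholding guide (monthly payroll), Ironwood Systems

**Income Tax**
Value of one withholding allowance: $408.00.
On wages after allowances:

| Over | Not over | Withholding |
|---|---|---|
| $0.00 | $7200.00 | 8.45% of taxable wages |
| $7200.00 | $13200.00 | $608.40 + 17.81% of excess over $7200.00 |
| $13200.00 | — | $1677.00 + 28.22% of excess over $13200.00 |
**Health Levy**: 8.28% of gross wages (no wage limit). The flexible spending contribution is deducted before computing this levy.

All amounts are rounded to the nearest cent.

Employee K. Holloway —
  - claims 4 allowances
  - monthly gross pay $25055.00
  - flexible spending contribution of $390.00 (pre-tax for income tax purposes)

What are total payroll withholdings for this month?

$6494.13

Income Tax: taxable = $25055.00 − $390.00 − 4×$408.00 = $23033.00
  $1677.00 + 28.22% × ($23033.00 − $13200.00) = $1677.00 + 28.22% × $9833.00 = $4451.87
Health Levy: 8.28% × $24665.00 = $2042.26
Total: $4451.87 + $2042.26 = $6494.13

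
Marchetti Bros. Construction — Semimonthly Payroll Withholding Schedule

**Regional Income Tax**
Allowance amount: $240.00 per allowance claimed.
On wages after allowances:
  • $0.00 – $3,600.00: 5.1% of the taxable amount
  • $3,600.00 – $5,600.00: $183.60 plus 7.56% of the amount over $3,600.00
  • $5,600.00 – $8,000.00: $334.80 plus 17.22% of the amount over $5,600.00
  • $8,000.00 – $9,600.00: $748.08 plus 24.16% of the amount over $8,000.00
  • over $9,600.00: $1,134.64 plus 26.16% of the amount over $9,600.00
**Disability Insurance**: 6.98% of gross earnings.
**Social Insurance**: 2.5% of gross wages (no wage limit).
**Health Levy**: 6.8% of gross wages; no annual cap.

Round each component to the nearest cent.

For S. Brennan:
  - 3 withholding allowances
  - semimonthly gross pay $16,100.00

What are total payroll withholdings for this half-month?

$5,267.77

Regional Income Tax: taxable = $16,100.00 − 3×$240.00 = $15,380.00
  $1,134.64 + 26.16% × ($15,380.00 − $9,600.00) = $1,134.64 + 26.16% × $5,780.00 = $2,646.69
Disability Insurance: 6.98% × $16,100.00 = $1,123.78
Social Insurance: 2.5% × $16,100.00 = $402.50
Health Levy: 6.8% × $16,100.00 = $1,094.80
Total: $2,646.69 + $1,123.78 + $402.50 + $1,094.80 = $5,267.77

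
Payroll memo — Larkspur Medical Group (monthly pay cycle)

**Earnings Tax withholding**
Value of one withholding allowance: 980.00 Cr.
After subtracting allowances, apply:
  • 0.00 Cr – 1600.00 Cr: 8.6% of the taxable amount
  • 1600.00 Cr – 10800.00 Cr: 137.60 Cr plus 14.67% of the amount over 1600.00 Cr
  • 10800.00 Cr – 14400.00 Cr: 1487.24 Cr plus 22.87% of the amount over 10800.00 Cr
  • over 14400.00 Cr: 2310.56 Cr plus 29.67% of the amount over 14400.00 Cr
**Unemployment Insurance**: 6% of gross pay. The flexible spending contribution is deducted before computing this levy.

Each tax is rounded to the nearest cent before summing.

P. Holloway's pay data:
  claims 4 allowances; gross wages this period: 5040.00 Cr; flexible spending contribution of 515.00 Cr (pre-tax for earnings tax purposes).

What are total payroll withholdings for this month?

Earnings Tax: taxable = 5040.00 Cr − 515.00 Cr − 4×980.00 Cr = 605.00 Cr
  8.6% × 605.00 Cr = 52.03 Cr
Unemployment Insurance: 6% × 4525.00 Cr = 271.50 Cr
Total: 52.03 Cr + 271.50 Cr = 323.53 Cr

323.53 Cr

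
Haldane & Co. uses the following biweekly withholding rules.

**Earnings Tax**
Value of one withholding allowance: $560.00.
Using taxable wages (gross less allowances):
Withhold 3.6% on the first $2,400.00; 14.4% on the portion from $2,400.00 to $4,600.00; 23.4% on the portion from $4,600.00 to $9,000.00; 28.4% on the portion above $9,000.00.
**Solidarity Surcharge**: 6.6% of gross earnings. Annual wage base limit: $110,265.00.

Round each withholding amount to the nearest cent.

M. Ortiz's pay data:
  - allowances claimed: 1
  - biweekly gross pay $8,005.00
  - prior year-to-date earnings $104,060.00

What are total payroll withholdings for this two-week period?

Earnings Tax: taxable = $8,005.00 − 1×$560.00 = $7,445.00
  $403.20 + 23.4% × ($7,445.00 − $4,600.00) = $403.20 + 23.4% × $2,845.00 = $1,068.93
Solidarity Surcharge: cap $110,265.00 − YTD $104,060.00 = $6,205.00 subject; 6.6% × $6,205.00 = $409.53
Total: $1,068.93 + $409.53 = $1,478.46

$1,478.46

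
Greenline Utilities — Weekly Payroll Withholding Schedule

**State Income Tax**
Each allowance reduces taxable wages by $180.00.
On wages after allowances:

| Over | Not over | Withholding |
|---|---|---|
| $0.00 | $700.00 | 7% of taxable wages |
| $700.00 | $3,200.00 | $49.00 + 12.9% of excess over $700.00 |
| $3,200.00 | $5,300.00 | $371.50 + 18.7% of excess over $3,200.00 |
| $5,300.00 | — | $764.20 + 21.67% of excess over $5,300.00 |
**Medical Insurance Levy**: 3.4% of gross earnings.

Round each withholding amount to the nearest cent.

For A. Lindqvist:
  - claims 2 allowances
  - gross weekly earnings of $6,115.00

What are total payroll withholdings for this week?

State Income Tax: taxable = $6,115.00 − 2×$180.00 = $5,755.00
  $764.20 + 21.67% × ($5,755.00 − $5,300.00) = $764.20 + 21.67% × $455.00 = $862.80
Medical Insurance Levy: 3.4% × $6,115.00 = $207.91
Total: $862.80 + $207.91 = $1,070.71

$1,070.71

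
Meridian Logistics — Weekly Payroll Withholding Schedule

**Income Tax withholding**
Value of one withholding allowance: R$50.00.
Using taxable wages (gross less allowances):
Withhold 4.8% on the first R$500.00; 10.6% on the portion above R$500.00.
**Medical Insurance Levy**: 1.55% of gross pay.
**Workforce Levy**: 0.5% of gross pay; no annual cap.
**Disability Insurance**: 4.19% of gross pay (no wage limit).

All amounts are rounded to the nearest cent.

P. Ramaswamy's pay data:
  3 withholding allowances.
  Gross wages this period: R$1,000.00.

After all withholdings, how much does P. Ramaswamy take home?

Income Tax: taxable = R$1,000.00 − 3×R$50.00 = R$850.00
  R$24.00 + 10.6% × (R$850.00 − R$500.00) = R$24.00 + 10.6% × R$350.00 = R$61.10
Medical Insurance Levy: 1.55% × R$1,000.00 = R$15.50
Workforce Levy: 0.5% × R$1,000.00 = R$5.00
Disability Insurance: 4.19% × R$1,000.00 = R$41.90
Total withheld: R$61.10 + R$15.50 + R$5.00 + R$41.90 = R$123.50
Net pay: R$1,000.00 − R$123.50 = R$876.50

R$876.50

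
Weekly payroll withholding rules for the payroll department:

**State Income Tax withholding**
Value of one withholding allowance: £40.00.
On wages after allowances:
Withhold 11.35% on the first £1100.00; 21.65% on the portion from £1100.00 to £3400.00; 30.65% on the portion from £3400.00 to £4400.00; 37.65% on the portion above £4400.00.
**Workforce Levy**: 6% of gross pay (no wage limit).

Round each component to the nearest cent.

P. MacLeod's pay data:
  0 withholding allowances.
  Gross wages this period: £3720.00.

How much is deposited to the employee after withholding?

State Income Tax: taxable = £3720.00
  £622.80 + 30.65% × (£3720.00 − £3400.00) = £622.80 + 30.65% × £320.00 = £720.88
Workforce Levy: 6% × £3720.00 = £223.20
Total withheld: £720.88 + £223.20 = £944.08
Net pay: £3720.00 − £944.08 = £2775.92

£2775.92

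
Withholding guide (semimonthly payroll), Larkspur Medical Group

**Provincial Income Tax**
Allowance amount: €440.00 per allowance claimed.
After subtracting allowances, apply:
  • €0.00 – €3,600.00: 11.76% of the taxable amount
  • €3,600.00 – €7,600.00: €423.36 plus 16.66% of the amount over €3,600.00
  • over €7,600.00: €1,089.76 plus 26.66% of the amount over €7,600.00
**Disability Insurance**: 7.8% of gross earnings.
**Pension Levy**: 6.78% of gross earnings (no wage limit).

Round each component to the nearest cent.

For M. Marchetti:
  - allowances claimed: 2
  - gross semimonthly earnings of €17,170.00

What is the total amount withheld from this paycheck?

€5,909.90

Provincial Income Tax: taxable = €17,170.00 − 2×€440.00 = €16,290.00
  €1,089.76 + 26.66% × (€16,290.00 − €7,600.00) = €1,089.76 + 26.66% × €8,690.00 = €3,406.51
Disability Insurance: 7.8% × €17,170.00 = €1,339.26
Pension Levy: 6.78% × €17,170.00 = €1,164.13
Total: €3,406.51 + €1,339.26 + €1,164.13 = €5,909.90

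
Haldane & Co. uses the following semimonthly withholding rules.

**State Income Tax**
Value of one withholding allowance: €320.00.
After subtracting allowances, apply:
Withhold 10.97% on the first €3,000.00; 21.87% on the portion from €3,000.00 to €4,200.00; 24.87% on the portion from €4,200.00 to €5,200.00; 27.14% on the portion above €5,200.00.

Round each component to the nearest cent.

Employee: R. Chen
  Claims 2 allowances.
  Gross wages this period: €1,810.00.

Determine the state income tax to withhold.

€128.35

State Income Tax: taxable = €1,810.00 − 2×€320.00 = €1,170.00
  10.97% × €1,170.00 = €128.35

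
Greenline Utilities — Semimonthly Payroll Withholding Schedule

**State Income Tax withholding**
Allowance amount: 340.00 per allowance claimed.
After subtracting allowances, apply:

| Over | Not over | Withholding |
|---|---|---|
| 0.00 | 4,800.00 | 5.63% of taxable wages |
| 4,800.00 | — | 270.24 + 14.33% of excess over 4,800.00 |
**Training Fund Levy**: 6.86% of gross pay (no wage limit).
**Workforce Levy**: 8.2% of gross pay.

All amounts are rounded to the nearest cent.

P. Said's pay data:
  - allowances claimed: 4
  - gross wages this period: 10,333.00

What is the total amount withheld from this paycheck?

State Income Tax: taxable = 10,333.00 − 4×340.00 = 8,973.00
  270.24 + 14.33% × (8,973.00 − 4,800.00) = 270.24 + 14.33% × 4,173.00 = 868.23
Training Fund Levy: 6.86% × 10,333.00 = 708.84
Workforce Levy: 8.2% × 10,333.00 = 847.31
Total: 868.23 + 708.84 + 847.31 = 2,424.38

2,424.38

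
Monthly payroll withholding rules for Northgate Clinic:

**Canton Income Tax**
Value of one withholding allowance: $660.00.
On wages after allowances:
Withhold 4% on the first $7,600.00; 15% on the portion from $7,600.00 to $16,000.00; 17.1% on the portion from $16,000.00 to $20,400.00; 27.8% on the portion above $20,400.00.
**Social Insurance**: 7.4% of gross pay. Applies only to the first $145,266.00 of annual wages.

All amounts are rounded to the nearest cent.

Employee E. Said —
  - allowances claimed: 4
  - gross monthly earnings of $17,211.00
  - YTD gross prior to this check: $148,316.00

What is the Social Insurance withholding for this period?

Social Insurance: YTD $148,316.00 ≥ cap $145,266.00 → $0.00

$0.00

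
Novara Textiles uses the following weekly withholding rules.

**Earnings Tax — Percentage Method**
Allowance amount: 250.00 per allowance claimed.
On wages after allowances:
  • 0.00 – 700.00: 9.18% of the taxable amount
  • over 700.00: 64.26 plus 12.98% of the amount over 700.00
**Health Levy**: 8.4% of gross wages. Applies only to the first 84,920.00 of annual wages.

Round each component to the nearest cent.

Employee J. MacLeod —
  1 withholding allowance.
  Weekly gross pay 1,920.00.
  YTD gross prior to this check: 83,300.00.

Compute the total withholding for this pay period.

Earnings Tax: taxable = 1,920.00 − 1×250.00 = 1,670.00
  64.26 + 12.98% × (1,670.00 − 700.00) = 64.26 + 12.98% × 970.00 = 190.17
Health Levy: cap 84,920.00 − YTD 83,300.00 = 1,620.00 subject; 8.4% × 1,620.00 = 136.08
Total: 190.17 + 136.08 = 326.25

326.25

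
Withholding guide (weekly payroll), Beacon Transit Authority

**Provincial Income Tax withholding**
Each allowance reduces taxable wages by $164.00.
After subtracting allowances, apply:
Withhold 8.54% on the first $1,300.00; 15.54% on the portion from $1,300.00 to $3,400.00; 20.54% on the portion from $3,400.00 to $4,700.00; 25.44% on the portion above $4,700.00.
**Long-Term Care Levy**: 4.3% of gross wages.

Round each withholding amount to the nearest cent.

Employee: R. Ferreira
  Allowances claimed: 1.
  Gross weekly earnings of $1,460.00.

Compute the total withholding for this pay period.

Provincial Income Tax: taxable = $1,460.00 − 1×$164.00 = $1,296.00
  8.54% × $1,296.00 = $110.68
Long-Term Care Levy: 4.3% × $1,460.00 = $62.78
Total: $110.68 + $62.78 = $173.46

$173.46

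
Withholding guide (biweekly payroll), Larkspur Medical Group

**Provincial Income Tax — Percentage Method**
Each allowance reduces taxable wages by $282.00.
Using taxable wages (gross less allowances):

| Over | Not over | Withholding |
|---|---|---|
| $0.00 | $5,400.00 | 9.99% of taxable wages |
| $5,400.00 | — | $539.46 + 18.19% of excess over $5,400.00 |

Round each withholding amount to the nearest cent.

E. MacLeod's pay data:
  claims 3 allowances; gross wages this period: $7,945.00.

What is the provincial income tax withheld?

$848.51

Provincial Income Tax: taxable = $7,945.00 − 3×$282.00 = $7,099.00
  $539.46 + 18.19% × ($7,099.00 − $5,400.00) = $539.46 + 18.19% × $1,699.00 = $848.51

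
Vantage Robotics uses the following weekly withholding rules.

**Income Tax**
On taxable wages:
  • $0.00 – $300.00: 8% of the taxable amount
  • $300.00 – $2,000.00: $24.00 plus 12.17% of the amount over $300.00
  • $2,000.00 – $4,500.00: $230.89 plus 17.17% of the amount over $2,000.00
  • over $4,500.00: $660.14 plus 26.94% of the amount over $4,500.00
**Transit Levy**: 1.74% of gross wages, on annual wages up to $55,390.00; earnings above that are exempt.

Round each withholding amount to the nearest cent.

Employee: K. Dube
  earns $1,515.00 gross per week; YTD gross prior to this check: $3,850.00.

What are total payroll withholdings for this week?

$198.23

Income Tax: taxable = $1,515.00
  $24.00 + 12.17% × ($1,515.00 − $300.00) = $24.00 + 12.17% × $1,215.00 = $171.87
Transit Levy: 1.74% × $1,515.00 = $26.36
Total: $171.87 + $26.36 = $198.23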